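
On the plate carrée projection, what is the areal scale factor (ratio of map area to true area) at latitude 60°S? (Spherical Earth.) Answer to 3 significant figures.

2.00

In the plate carrée (x = Rλ, y = Rφ), meridians are true-scale (h = 1) and parallels are stretched by k = sec φ.
Areal scale = h·k = 1 × sec φ; at 60°, h = 1.000, k = 2.000, so h·k = 2.000.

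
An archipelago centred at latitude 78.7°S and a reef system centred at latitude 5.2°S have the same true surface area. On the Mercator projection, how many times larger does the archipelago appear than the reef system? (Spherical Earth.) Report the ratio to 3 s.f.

25.8

Mercator is conformal with k = sec φ, so areal scale = k² = sec²φ.
At 78.7°: sec²(78.7°) = 1/0.1959² = 26.05.
At 5.2°: sec²(5.2°) = 1/0.9959² = 1.008.
Ratio = 26.05/1.008 = cos²(5.2°)/cos²(78.7°) ≈ 25.8.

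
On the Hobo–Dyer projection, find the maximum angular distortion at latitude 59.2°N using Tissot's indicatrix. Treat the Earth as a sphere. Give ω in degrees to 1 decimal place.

Hobo–Dyer is a cylindrical equal-area projection with standard parallels at ±37.5°. A cylindrical equal-area projection with standard parallel φ₀ has meridian scale h = cos φ / cos φ₀ and parallel scale k = cos φ₀ / cos φ (so areas are preserved, h·k = 1).
At 59.2°: h = 0.6454, k = 1.549; principal scales a = 1.549, b = 0.6454.
sin(ω/2) = (a − b)/(a + b) = 0.9040/2.195 = 0.4119, so ω = 2 arcsin(0.4119) ≈ 48.6°.

48.6°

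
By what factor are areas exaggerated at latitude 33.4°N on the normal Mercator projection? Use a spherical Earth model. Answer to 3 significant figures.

1.43

Mercator is conformal, so the point scale is isotropic: h = k = sec φ = 1/cos φ.
Areal scale = k² = sec²φ = 1/cos²(33.4°) = 1/0.8348² = 1.435.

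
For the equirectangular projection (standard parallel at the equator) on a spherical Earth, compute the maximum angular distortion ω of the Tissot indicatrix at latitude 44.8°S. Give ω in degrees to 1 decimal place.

19.6°

In the plate carrée (x = Rλ, y = Rφ), meridians are true-scale (h = 1) and parallels are stretched by k = sec φ.
At 44.8°: h = 1.000, k = 1.409; principal scales a = 1.409, b = 1.000.
sin(ω/2) = (a − b)/(a + b) = 0.4093/2.409 = 0.1699, so ω = 2 arcsin(0.1699) ≈ 19.6°.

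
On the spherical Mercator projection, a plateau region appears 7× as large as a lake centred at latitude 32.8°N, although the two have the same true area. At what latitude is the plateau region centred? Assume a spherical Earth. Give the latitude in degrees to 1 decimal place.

For equal true areas on Mercator, apparent areas scale as sec²φ, so the ratio is cos²φ₂ / cos²φ₁.
cos²φ₂ / cos²φ₁ = 7  ⇒  cos φ₁ = cos 32.8° / √7 = 0.8406/2.646 = 0.3177.
φ₁ = arccos(0.3177) ≈ 71.5°.

71.5°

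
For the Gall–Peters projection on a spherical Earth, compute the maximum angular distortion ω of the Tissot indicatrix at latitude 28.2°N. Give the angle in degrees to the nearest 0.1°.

Gall–Peters is a cylindrical equal-area projection with standard parallels at ±45°. Cylindrical equal-area (φ₀ = 45°): h = cos φ / cos 45° along meridians, k = cos 45° / cos φ along parallels; h·k = 1.
At 28.2°: h = 1.246, k = 0.8023; principal scales a = 1.246, b = 0.8023.
sin(ω/2) = (a − b)/(a + b) = 0.4440/2.049 = 0.2167, so ω = 2 arcsin(0.2167) ≈ 25.0°.

25.0°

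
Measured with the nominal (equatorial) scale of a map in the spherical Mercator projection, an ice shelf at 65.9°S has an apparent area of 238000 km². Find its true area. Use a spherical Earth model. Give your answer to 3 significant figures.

Mercator is conformal, so the point scale is isotropic: h = k = sec φ = 1/cos φ.
Areal scale = k² = sec²φ = 1/cos²(65.9°) = 1/0.4083² = 5.998.
True area = apparent / (areal scale) = 238000 / 5.998 ≈ 39700 km².

39700 km²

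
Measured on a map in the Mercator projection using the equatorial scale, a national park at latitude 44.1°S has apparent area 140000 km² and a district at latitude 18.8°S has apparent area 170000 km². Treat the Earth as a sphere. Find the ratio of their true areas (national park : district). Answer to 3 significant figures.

0.474

Since Mercator area scale is 1/cos²φ, the true area equals the apparent area multiplied by cos²φ.
True area of national park: 140000 × cos²(44.1°) = 140000 × 0.5157 = 72200 km².
True area of district: 170000 × cos²(18.8°) = 170000 × 0.8961 = 152300 km².
Ratio = 72200 / 152300 ≈ 0.474.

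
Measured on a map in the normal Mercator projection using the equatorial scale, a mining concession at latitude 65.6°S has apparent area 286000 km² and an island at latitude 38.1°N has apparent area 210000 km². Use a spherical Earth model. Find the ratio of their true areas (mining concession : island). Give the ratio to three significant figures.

Since Mercator area scale is 1/cos²φ, the true area equals the apparent area multiplied by cos²φ.
True area of mining concession: 286000 × cos²(65.6°) = 286000 × 0.1707 = 48810 km².
True area of island: 210000 × cos²(38.1°) = 210000 × 0.6193 = 130000 km².
Ratio = 48810 / 130000 ≈ 0.375.

0.375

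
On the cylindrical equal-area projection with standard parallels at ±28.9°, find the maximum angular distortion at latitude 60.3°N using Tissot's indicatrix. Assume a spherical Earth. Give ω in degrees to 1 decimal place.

62.0°

Cylindrical equal-area (φ₀ = 28.9°): h = cos φ / cos 28.9° along meridians, k = cos 28.9° / cos φ along parallels; h·k = 1.
At 60.3°: h = 0.5659, k = 1.767; principal scales a = 1.767, b = 0.5659.
sin(ω/2) = (a − b)/(a + b) = 1.201/2.333 = 0.5148, so ω = 2 arcsin(0.5148) ≈ 62.0°.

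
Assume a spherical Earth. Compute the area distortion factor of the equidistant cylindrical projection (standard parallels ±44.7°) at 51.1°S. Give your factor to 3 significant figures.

With standard parallel φ₀ = 44.7°, the equirectangular projection gives x = Rλ cos φ₀, y = Rφ, so h = 1 and k = cos 44.7° / cos φ.
Areal scale = h·k = 1 × cos φ₀ / cos φ; at 51.1°, h = 1.000, k = 1.132, so h·k = 1.132.

1.13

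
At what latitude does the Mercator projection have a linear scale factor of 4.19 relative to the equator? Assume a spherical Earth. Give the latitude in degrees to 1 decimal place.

76.2°

Mercator scale is k = sec φ = 1/cos φ.
1/cos φ = 4.19  ⇒  cos φ = 0.2387  ⇒  φ = arccos(0.2387) ≈ 76.2°.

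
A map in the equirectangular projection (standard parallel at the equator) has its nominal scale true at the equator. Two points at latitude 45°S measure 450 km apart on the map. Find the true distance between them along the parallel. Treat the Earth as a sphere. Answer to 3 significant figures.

In the plate carrée (x = Rλ, y = Rφ), meridians are true-scale (h = 1) and parallels are stretched by k = sec φ.
Along the parallel at 45°, map distances are exaggerated by k = sec 45° = 1.414.
True distance = 450 / 1.414 = 450 × cos 45° ≈ 318 km.

318 km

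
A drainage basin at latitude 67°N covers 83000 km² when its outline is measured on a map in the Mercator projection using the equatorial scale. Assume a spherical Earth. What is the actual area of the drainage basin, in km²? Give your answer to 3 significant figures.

12700 km²

The Mercator projection is conformal; its linear scale factor is the same in every direction and equals sec φ = 1/cos φ.
Areal scale = k² = sec²φ = 1/cos²(67°) = 1/0.3907² = 6.550.
True area = apparent / (areal scale) = 83000 / 6.550 ≈ 12700 km².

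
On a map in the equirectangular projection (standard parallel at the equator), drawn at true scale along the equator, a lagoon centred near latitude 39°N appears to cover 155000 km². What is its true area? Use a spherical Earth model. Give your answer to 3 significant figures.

120000 km²

Plate carrée maps x = Rλ, y = Rφ. The meridian scale is h = 1 and the parallel scale is k = 1/cos φ = sec φ.
Areal scale = h·k = 1 × sec φ; at 39°, h = 1.000, k = 1.287, so h·k = 1.287.
True area = apparent / (areal scale) = 155000 / 1.287 ≈ 120000 km².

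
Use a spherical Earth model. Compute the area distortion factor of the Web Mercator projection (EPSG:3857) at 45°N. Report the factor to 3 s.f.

For Mercator, h = k = sec φ (a conformal cylindrical projection has a single point scale, 1/cos φ).
Areal scale = k² = sec²φ = 1/cos²(45°) = 1/0.7071² = 2.000.

2.00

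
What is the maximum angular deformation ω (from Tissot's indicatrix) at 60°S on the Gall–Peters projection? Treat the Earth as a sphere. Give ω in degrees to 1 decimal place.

The Gall–Peters projection is cylindrical equal-area with φ₀ = 45°. Cylindrical equal-area (φ₀ = 45°): h = cos φ / cos 45° along meridians, k = cos 45° / cos φ along parallels; h·k = 1.
At 60°: h = 0.7071, k = 1.414; principal scales a = 1.414, b = 0.7071.
sin(ω/2) = (a − b)/(a + b) = 0.7071/2.121 = 0.3333, so ω = 2 arcsin(0.3333) ≈ 38.9°.

38.9°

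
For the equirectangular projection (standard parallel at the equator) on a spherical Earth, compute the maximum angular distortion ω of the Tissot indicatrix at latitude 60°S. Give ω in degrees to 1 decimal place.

For the equirectangular projection with φ₀ = 0 (plate carrée), h = 1 along meridians and k = sec φ along parallels.
At 60°: h = 1.000, k = 2.000; principal scales a = 2.000, b = 1.000.
sin(ω/2) = (a − b)/(a + b) = 1.0000/3.000 = 0.3333, so ω = 2 arcsin(0.3333) ≈ 38.9°.

38.9°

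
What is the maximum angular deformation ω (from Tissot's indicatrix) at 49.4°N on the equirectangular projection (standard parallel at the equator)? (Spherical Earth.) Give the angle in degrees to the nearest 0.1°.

In the plate carrée (x = Rλ, y = Rφ), meridians are true-scale (h = 1) and parallels are stretched by k = sec φ.
At 49.4°: h = 1.000, k = 1.537; principal scales a = 1.537, b = 1.000.
sin(ω/2) = (a − b)/(a + b) = 0.5366/2.537 = 0.2116, so ω = 2 arcsin(0.2116) ≈ 24.4°.

24.4°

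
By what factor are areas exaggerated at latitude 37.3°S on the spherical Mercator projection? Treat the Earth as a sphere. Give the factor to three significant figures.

1.58

For Mercator, h = k = sec φ (a conformal cylindrical projection has a single point scale, 1/cos φ).
Areal scale = k² = sec²φ = 1/cos²(37.3°) = 1/0.7955² = 1.580.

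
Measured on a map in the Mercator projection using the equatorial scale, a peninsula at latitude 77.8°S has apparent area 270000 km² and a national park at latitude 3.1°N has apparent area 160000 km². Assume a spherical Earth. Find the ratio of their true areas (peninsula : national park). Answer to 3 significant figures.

0.0756

On Mercator the areal scale is sec²φ, so true area = apparent × cos²φ.
True area of peninsula: 270000 × cos²(77.8°) = 270000 × 0.04466 = 12060 km².
True area of national park: 160000 × cos²(3.1°) = 160000 × 0.9971 = 159500 km².
Ratio = 12060 / 159500 ≈ 0.0756.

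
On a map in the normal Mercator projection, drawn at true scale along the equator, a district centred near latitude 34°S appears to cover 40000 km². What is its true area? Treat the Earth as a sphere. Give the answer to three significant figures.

The Mercator projection is conformal; its linear scale factor is the same in every direction and equals sec φ = 1/cos φ.
Areal scale = k² = sec²φ = 1/cos²(34°) = 1/0.8290² = 1.455.
True area = apparent / (areal scale) = 40000 / 1.455 ≈ 27500 km².

27500 km²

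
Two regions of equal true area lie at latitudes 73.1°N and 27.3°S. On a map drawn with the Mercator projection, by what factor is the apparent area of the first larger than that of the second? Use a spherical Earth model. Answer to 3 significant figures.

9.34

Mercator is conformal with k = sec φ, so areal scale = k² = sec²φ.
At 73.1°: sec²(73.1°) = 1/0.2907² = 11.83.
At 27.3°: sec²(27.3°) = 1/0.8886² = 1.266.
Ratio = 11.83/1.266 = cos²(27.3°)/cos²(73.1°) ≈ 9.34.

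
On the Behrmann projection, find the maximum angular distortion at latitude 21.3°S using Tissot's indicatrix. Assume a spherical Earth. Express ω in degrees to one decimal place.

8.4°

Behrmann is a cylindrical equal-area projection with standard parallels at ±30°. Cylindrical equal-area (φ₀ = 30°): h = cos φ / cos 30° along meridians, k = cos 30° / cos φ along parallels; h·k = 1.
At 21.3°: h = 1.076, k = 0.9295; principal scales a = 1.076, b = 0.9295.
sin(ω/2) = (a − b)/(a + b) = 0.1463/2.005 = 0.07296, so ω = 2 arcsin(0.07296) ≈ 8.4°.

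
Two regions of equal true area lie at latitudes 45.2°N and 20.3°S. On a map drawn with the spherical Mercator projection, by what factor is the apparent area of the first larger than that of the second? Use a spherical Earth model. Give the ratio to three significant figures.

On Mercator, area is exaggerated by sec²φ = 1/cos²φ.
At 45.2°: sec²(45.2°) = 1/0.7046² = 2.014.
At 20.3°: sec²(20.3°) = 1/0.9379² = 1.137.
Ratio = 2.014/1.137 = cos²(20.3°)/cos²(45.2°) ≈ 1.77.

1.77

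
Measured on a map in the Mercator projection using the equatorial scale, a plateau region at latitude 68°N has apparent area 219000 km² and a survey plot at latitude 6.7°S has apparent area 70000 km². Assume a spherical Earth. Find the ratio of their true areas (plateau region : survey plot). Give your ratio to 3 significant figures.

Since Mercator area scale is 1/cos²φ, the true area equals the apparent area multiplied by cos²φ.
True area of plateau region: 219000 × cos²(68°) = 219000 × 0.1403 = 30730 km².
True area of survey plot: 70000 × cos²(6.7°) = 70000 × 0.9864 = 69050 km².
Ratio = 30730 / 69050 ≈ 0.445.

0.445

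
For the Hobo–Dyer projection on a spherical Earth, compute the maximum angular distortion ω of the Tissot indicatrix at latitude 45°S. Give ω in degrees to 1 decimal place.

Hobo–Dyer is a cylindrical equal-area projection with standard parallels at ±37.5°. A cylindrical equal-area projection with standard parallel φ₀ has meridian scale h = cos φ / cos φ₀ and parallel scale k = cos φ₀ / cos φ (so areas are preserved, h·k = 1).
At 45°: h = 0.8913, k = 1.122; principal scales a = 1.122, b = 0.8913.
sin(ω/2) = (a − b)/(a + b) = 0.2307/2.013 = 0.1146, so ω = 2 arcsin(0.1146) ≈ 13.2°.

13.2°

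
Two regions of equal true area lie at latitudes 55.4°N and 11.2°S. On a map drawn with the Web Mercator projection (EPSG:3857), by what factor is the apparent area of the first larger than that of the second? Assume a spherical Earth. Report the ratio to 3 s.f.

On Mercator, area is exaggerated by sec²φ = 1/cos²φ.
At 55.4°: sec²(55.4°) = 1/0.5678² = 3.101.
At 11.2°: sec²(11.2°) = 1/0.9810² = 1.039.
Ratio = 3.101/1.039 = cos²(11.2°)/cos²(55.4°) ≈ 2.98.

2.98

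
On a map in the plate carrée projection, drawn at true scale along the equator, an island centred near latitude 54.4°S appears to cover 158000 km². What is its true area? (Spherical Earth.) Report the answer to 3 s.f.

92000 km²

For the equirectangular projection with φ₀ = 0 (plate carrée), h = 1 along meridians and k = sec φ along parallels.
Areal scale = h·k = 1 × sec φ; at 54.4°, h = 1.000, k = 1.718, so h·k = 1.718.
True area = apparent / (areal scale) = 158000 / 1.718 ≈ 92000 km².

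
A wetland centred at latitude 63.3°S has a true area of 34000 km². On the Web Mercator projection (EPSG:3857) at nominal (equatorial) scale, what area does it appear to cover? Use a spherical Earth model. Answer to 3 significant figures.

For Mercator, h = k = sec φ (a conformal cylindrical projection has a single point scale, 1/cos φ).
Areal scale = k² = sec²φ = 1/cos²(63.3°) = 1/0.4493² = 4.953.
Apparent area = 34000 × 4.953 ≈ 168000 km².

168000 km²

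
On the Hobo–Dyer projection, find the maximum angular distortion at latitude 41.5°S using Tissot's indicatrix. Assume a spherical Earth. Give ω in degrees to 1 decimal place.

Hobo–Dyer is a cylindrical equal-area projection with standard parallels at ±37.5°. A cylindrical equal-area projection with standard parallel φ₀ has meridian scale h = cos φ / cos φ₀ and parallel scale k = cos φ₀ / cos φ (so areas are preserved, h·k = 1).
At 41.5°: h = 0.9440, k = 1.059; principal scales a = 1.059, b = 0.9440.
sin(ω/2) = (a − b)/(a + b) = 0.1152/2.003 = 0.05753, so ω = 2 arcsin(0.05753) ≈ 6.6°.

6.6°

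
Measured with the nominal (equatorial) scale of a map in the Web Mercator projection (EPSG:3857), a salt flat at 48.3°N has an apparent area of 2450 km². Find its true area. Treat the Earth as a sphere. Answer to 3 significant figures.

Mercator is conformal, so the point scale is isotropic: h = k = sec φ = 1/cos φ.
Areal scale = k² = sec²φ = 1/cos²(48.3°) = 1/0.6652² = 2.260.
True area = apparent / (areal scale) = 2450 / 2.260 ≈ 1080 km².

1080 km²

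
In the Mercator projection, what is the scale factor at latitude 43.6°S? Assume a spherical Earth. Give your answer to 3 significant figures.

1.38

Mercator is conformal, so the point scale is isotropic: h = k = sec φ = 1/cos φ.
k = 1/cos 43.6° = 1/0.7242 = 1.381.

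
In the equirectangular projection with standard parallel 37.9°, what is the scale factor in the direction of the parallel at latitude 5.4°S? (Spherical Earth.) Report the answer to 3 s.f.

With standard parallel φ₀ = 37.9°, the equirectangular projection gives x = Rλ cos φ₀, y = Rφ, so h = 1 and k = cos 37.9° / cos φ.
k = cos 37.9° / cos 5.4° = 0.7891/0.9956 = 0.7926.

0.793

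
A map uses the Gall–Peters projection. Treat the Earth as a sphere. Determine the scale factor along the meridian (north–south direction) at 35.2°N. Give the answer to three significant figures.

Gall–Peters is a cylindrical equal-area projection with standard parallels at ±45°. For cylindrical equal-area with standard parallel φ₀, h = cos φ / cos φ₀ and k = cos φ₀ / cos φ, so h·k = 1.
h = cos 35.2° / cos 45° = 0.8171/0.7071 = 1.156.

1.16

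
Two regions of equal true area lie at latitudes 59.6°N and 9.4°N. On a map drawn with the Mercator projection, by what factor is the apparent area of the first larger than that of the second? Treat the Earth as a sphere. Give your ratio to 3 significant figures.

Mercator is conformal with k = sec φ, so areal scale = k² = sec²φ.
At 59.6°: sec²(59.6°) = 1/0.5060² = 3.905.
At 9.4°: sec²(9.4°) = 1/0.9866² = 1.027.
Ratio = 3.905/1.027 = cos²(9.4°)/cos²(59.6°) ≈ 3.80.

3.80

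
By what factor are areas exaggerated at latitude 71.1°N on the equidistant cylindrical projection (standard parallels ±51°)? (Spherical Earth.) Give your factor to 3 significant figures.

1.94

With standard parallel φ₀ = 51°, the equirectangular projection gives x = Rλ cos φ₀, y = Rφ, so h = 1 and k = cos 51° / cos φ.
Areal scale = h·k = 1 × cos φ₀ / cos φ; at 71.1°, h = 1.000, k = 1.943, so h·k = 1.943.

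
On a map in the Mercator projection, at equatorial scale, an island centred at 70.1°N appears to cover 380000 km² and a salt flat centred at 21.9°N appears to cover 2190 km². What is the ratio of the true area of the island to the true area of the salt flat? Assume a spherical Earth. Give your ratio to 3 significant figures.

On Mercator the areal scale is sec²φ, so true area = apparent × cos²φ.
True area of island: 380000 × cos²(70.1°) = 380000 × 0.1159 = 44030 km².
True area of salt flat: 2190 × cos²(21.9°) = 2190 × 0.8609 = 1885 km².
Ratio = 44030 / 1885 ≈ 23.4.

23.4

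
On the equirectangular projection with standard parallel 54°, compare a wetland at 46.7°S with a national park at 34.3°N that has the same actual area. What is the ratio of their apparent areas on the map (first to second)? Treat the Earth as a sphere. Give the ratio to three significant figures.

1.20

The equidistant cylindrical projection with φ₀ = 54° has h = 1 (meridians true) and k = cos φ₀ / cos φ along parallels.
Areal scale at 46.7°: h·k = 1.000 × 0.8571 = 0.8571.
Areal scale at 34.3°: h·k = 1.000 × 0.7115 = 0.7115.
Ratio = 0.8571/0.7115 ≈ 1.20.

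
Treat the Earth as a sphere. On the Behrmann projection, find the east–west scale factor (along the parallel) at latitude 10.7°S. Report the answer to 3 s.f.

0.881

The Behrmann projection is cylindrical equal-area with φ₀ = 30°. Cylindrical equal-area (φ₀ = 30°): h = cos φ / cos 30° along meridians, k = cos 30° / cos φ along parallels; h·k = 1.
k = cos 30° / cos 10.7° = 0.8660/0.9826 = 0.8813.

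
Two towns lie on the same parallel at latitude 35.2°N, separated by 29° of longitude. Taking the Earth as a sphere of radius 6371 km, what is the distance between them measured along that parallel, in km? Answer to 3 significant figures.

Arc length along a parallel = R cos φ · Δλ (with Δλ in radians).
= 6371 × cos 35.2° × (29° × π/180) = 6371 × 0.8171 × 0.5061 ≈ 2640 km.

2640 km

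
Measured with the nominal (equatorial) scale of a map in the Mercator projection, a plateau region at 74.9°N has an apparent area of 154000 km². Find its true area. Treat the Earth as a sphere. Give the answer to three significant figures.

Mercator is conformal, so the point scale is isotropic: h = k = sec φ = 1/cos φ.
Areal scale = k² = sec²φ = 1/cos²(74.9°) = 1/0.2605² = 14.74.
True area = apparent / (areal scale) = 154000 / 14.74 ≈ 10500 km².

10500 km²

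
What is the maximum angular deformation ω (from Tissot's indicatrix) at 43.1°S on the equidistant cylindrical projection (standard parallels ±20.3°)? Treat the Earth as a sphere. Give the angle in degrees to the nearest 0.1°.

The equidistant cylindrical projection with φ₀ = 20.3° has h = 1 (meridians true) and k = cos φ₀ / cos φ along parallels.
At 43.1°: h = 1.000, k = 1.284; principal scales a = 1.284, b = 1.000.
sin(ω/2) = (a − b)/(a + b) = 0.2845/2.284 = 0.1245, so ω = 2 arcsin(0.1245) ≈ 14.3°.

14.3°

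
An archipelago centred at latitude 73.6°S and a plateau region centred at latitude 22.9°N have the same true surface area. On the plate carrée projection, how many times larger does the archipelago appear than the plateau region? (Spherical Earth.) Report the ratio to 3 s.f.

3.26

In the plate carrée (x = Rλ, y = Rφ), meridians are true-scale (h = 1) and parallels are stretched by k = sec φ.
Areal scale at 73.6°: h·k = 1.000 × 3.542 = 3.542.
Areal scale at 22.9°: h·k = 1.000 × 1.086 = 1.086.
Ratio = 3.542/1.086 ≈ 3.26.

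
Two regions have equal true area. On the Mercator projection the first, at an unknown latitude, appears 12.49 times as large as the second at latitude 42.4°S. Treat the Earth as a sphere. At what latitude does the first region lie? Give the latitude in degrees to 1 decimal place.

77.9°

On Mercator, (apparent₁)/(apparent₂) = sec²φ₁ / sec²φ₂ when true areas are equal.
cos²φ₂ / cos²φ₁ = 12.49  ⇒  cos φ₁ = cos 42.4° / √12.49 = 0.7385/3.534 = 0.2090.
φ₁ = arccos(0.2090) ≈ 77.9°.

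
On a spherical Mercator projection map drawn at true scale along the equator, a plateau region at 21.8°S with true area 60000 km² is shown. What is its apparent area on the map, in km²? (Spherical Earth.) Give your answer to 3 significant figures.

69600 km²

For Mercator, h = k = sec φ (a conformal cylindrical projection has a single point scale, 1/cos φ).
Areal scale = k² = sec²φ = 1/cos²(21.8°) = 1/0.9285² = 1.160.
Apparent area = 60000 × 1.160 ≈ 69600 km².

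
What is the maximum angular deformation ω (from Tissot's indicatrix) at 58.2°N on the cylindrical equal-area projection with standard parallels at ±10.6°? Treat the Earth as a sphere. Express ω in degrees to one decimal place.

67.2°

For cylindrical equal-area with standard parallel φ₀, h = cos φ / cos φ₀ and k = cos φ₀ / cos φ, so h·k = 1.
At 58.2°: h = 0.5361, k = 1.865; principal scales a = 1.865, b = 0.5361.
sin(ω/2) = (a − b)/(a + b) = 1.329/2.401 = 0.5535, so ω = 2 arcsin(0.5535) ≈ 67.2°.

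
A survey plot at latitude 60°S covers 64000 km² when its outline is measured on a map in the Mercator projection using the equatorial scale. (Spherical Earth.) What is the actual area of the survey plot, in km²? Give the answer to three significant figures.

16000 km²

For Mercator, h = k = sec φ (a conformal cylindrical projection has a single point scale, 1/cos φ).
Areal scale = k² = sec²φ = 1/cos²(60°) = 1/0.5000² = 4.000.
True area = apparent / (areal scale) = 64000 / 4.000 ≈ 16000 km².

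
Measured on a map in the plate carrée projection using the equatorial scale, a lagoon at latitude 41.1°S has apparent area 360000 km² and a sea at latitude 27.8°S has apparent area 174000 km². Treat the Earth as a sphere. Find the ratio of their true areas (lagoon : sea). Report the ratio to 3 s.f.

1.76

On the plate carrée, areal scale = h·k = 1 × sec φ, so true area = apparent × cos φ.
True area of lagoon: 360000 × cos(41.1°) = 360000 × 0.7536 = 271300 km².
True area of sea: 174000 × cos(27.8°) = 174000 × 0.8846 = 153900 km².
Ratio = 271300 / 153900 ≈ 1.76.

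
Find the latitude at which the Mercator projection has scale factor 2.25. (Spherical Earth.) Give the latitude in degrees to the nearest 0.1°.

Mercator scale is k = sec φ = 1/cos φ.
1/cos φ = 2.25  ⇒  cos φ = 0.4444  ⇒  φ = arccos(0.4444) ≈ 63.6°.

63.6°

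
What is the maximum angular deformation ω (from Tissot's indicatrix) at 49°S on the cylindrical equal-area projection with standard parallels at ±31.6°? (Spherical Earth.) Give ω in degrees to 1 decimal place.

29.6°

A cylindrical equal-area projection with standard parallel φ₀ has meridian scale h = cos φ / cos φ₀ and parallel scale k = cos φ₀ / cos φ (so areas are preserved, h·k = 1).
At 49°: h = 0.7703, k = 1.298; principal scales a = 1.298, b = 0.7703.
sin(ω/2) = (a − b)/(a + b) = 0.5280/2.069 = 0.2552, so ω = 2 arcsin(0.2552) ≈ 29.6°.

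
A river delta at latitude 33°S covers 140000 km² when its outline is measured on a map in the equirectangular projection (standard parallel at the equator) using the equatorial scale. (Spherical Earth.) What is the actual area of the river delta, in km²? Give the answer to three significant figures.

117000 km²

Plate carrée maps x = Rλ, y = Rφ. The meridian scale is h = 1 and the parallel scale is k = 1/cos φ = sec φ.
Areal scale = h·k = 1 × sec φ; at 33°, h = 1.000, k = 1.192, so h·k = 1.192.
True area = apparent / (areal scale) = 140000 / 1.192 ≈ 117000 km².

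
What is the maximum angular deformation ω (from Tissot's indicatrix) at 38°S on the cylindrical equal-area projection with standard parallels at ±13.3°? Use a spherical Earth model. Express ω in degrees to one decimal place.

24.0°

A cylindrical equal-area projection with standard parallel φ₀ has meridian scale h = cos φ / cos φ₀ and parallel scale k = cos φ₀ / cos φ (so areas are preserved, h·k = 1).
At 38°: h = 0.8097, k = 1.235; principal scales a = 1.235, b = 0.8097.
sin(ω/2) = (a − b)/(a + b) = 0.4253/2.045 = 0.2080, so ω = 2 arcsin(0.2080) ≈ 24.0°.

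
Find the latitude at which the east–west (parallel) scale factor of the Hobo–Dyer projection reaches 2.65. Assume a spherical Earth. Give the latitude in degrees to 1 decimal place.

The Hobo–Dyer projection is cylindrical equal-area with φ₀ = 37.5°. Cylindrical equal-area (φ₀ = 37.5°): h = cos φ / cos 37.5° along meridians, k = cos 37.5° / cos φ along parallels; h·k = 1.
k = cos φ₀ / cos φ = 2.65  ⇒  cos φ = cos 37.5° / 2.65 = 0.2994.
φ = arccos(0.2994) ≈ 72.6°.

72.6°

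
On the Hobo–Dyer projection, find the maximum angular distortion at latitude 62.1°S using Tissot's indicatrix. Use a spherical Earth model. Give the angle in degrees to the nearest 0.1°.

57.9°

Hobo–Dyer is a cylindrical equal-area projection with standard parallels at ±37.5°. Cylindrical equal-area (φ₀ = 37.5°): h = cos φ / cos 37.5° along meridians, k = cos 37.5° / cos φ along parallels; h·k = 1.
At 62.1°: h = 0.5898, k = 1.695; principal scales a = 1.695, b = 0.5898.
sin(ω/2) = (a − b)/(a + b) = 1.106/2.285 = 0.4838, so ω = 2 arcsin(0.4838) ≈ 57.9°.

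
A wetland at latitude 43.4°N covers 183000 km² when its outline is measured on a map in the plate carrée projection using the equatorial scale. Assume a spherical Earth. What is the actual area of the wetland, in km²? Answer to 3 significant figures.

For the equirectangular projection with φ₀ = 0 (plate carrée), h = 1 along meridians and k = sec φ along parallels.
Areal scale = h·k = 1 × sec φ; at 43.4°, h = 1.000, k = 1.376, so h·k = 1.376.
True area = apparent / (areal scale) = 183000 / 1.376 ≈ 133000 km².

133000 km²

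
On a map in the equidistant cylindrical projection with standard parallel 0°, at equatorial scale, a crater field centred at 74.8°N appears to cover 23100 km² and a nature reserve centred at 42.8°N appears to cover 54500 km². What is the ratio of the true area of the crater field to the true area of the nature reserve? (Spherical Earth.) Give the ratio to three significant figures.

Plate carrée has h = 1 and k = sec φ, giving areal scale sec φ; true area = (apparent area) · cos φ.
True area of crater field: 23100 × cos(74.8°) = 23100 × 0.2622 = 6057 km².
True area of nature reserve: 54500 × cos(42.8°) = 54500 × 0.7337 = 39990 km².
Ratio = 6057 / 39990 ≈ 0.151.

0.151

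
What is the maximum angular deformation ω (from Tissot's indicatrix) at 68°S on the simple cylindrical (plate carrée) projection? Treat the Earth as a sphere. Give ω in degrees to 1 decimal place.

Plate carrée maps x = Rλ, y = Rφ. The meridian scale is h = 1 and the parallel scale is k = 1/cos φ = sec φ.
At 68°: h = 1.000, k = 2.669; principal scales a = 2.669, b = 1.000.
sin(ω/2) = (a − b)/(a + b) = 1.669/3.669 = 0.4550, so ω = 2 arcsin(0.4550) ≈ 54.1°.

54.1°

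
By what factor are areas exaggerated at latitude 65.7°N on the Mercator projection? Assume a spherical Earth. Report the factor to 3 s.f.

For Mercator, h = k = sec φ (a conformal cylindrical projection has a single point scale, 1/cos φ).
Areal scale = k² = sec²φ = 1/cos²(65.7°) = 1/0.4115² = 5.905.

5.91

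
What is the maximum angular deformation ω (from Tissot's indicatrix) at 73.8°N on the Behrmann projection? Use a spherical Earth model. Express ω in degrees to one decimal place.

108.6°

Behrmann is a cylindrical equal-area projection with standard parallels at ±30°. For cylindrical equal-area with standard parallel φ₀, h = cos φ / cos φ₀ and k = cos φ₀ / cos φ, so h·k = 1.
At 73.8°: h = 0.3222, k = 3.104; principal scales a = 3.104, b = 0.3222.
sin(ω/2) = (a − b)/(a + b) = 2.782/3.426 = 0.8120, so ω = 2 arcsin(0.8120) ≈ 108.6°.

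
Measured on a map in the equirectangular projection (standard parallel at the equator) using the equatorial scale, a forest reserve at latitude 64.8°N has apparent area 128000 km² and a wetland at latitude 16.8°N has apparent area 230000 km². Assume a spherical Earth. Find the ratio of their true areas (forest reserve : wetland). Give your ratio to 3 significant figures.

0.248

On the plate carrée, areal scale = h·k = 1 × sec φ, so true area = apparent × cos φ.
True area of forest reserve: 128000 × cos(64.8°) = 128000 × 0.4258 = 54500 km².
True area of wetland: 230000 × cos(16.8°) = 230000 × 0.9573 = 220200 km².
Ratio = 54500 / 220200 ≈ 0.248.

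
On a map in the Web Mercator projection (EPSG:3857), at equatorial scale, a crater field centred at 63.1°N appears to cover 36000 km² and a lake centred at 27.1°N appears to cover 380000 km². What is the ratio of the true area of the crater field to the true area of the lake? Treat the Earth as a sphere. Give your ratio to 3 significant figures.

Since Mercator area scale is 1/cos²φ, the true area equals the apparent area multiplied by cos²φ.
True area of crater field: 36000 × cos²(63.1°) = 36000 × 0.2047 = 7369 km².
True area of lake: 380000 × cos²(27.1°) = 380000 × 0.7925 = 301100 km².
Ratio = 7369 / 301100 ≈ 0.0245.

0.0245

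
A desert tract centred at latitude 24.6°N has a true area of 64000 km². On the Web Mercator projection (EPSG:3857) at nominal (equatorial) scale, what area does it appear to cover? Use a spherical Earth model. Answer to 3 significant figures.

Mercator is conformal, so the point scale is isotropic: h = k = sec φ = 1/cos φ.
Areal scale = k² = sec²φ = 1/cos²(24.6°) = 1/0.9092² = 1.210.
Apparent area = 64000 × 1.210 ≈ 77400 km².

77400 km²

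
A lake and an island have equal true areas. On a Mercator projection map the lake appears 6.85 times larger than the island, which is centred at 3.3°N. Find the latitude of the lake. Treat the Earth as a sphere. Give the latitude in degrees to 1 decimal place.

For equal true areas on Mercator, apparent areas scale as sec²φ, so the ratio is cos²φ₂ / cos²φ₁.
cos²φ₂ / cos²φ₁ = 6.85  ⇒  cos φ₁ = cos 3.3° / √6.85 = 0.9983/2.617 = 0.3814.
φ₁ = arccos(0.3814) ≈ 67.6°.

67.6°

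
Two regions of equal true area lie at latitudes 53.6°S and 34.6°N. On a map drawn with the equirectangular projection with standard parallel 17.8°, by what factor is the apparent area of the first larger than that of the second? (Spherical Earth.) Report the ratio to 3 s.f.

1.39

In the equirectangular projection with standard parallel φ₀ = 17.8° (x = Rλ cos φ₀, y = Rφ), meridians are true-scale (h = 1) and the parallel scale is k = cos φ₀ / cos φ.
Areal scale at 53.6°: h·k = 1.000 × 1.604 = 1.604.
Areal scale at 34.6°: h·k = 1.000 × 1.157 = 1.157.
Ratio = 1.604/1.157 ≈ 1.39.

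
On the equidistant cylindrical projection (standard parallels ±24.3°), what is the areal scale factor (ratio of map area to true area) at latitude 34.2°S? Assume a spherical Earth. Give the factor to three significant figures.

With standard parallel φ₀ = 24.3°, the equirectangular projection gives x = Rλ cos φ₀, y = Rφ, so h = 1 and k = cos 24.3° / cos φ.
Areal scale = h·k = 1 × cos φ₀ / cos φ; at 34.2°, h = 1.000, k = 1.102, so h·k = 1.102.

1.10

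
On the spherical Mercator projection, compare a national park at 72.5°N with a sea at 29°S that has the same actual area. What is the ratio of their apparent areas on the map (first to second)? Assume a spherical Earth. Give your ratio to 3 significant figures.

8.46

On Mercator, area is exaggerated by sec²φ = 1/cos²φ.
At 72.5°: sec²(72.5°) = 1/0.3007² = 11.06.
At 29°: sec²(29°) = 1/0.8746² = 1.307.
Ratio = 11.06/1.307 = cos²(29°)/cos²(72.5°) ≈ 8.46.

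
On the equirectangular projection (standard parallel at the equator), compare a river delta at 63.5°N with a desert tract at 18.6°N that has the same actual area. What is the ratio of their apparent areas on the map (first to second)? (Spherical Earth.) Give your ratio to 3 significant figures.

2.12

For the equirectangular projection with φ₀ = 0 (plate carrée), h = 1 along meridians and k = sec φ along parallels.
Areal scale at 63.5°: h·k = 1.000 × 2.241 = 2.241.
Areal scale at 18.6°: h·k = 1.000 × 1.055 = 1.055.
Ratio = 2.241/1.055 ≈ 2.12.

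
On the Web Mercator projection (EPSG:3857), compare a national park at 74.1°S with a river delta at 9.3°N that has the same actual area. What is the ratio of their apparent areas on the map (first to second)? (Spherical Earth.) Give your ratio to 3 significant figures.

On Mercator, area is exaggerated by sec²φ = 1/cos²φ.
At 74.1°: sec²(74.1°) = 1/0.2740² = 13.32.
At 9.3°: sec²(9.3°) = 1/0.9869² = 1.027.
Ratio = 13.32/1.027 = cos²(9.3°)/cos²(74.1°) ≈ 13.0.

13.0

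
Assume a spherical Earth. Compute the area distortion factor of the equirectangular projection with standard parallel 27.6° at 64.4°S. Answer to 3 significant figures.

With standard parallel φ₀ = 27.6°, the equirectangular projection gives x = Rλ cos φ₀, y = Rφ, so h = 1 and k = cos 27.6° / cos φ.
Areal scale = h·k = 1 × cos φ₀ / cos φ; at 64.4°, h = 1.000, k = 2.051, so h·k = 2.051.

2.05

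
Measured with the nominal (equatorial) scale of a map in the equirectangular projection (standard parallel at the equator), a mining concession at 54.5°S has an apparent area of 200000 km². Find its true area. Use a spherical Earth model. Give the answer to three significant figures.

For the equirectangular projection with φ₀ = 0 (plate carrée), h = 1 along meridians and k = sec φ along parallels.
Areal scale = h·k = 1 × sec φ; at 54.5°, h = 1.000, k = 1.722, so h·k = 1.722.
True area = apparent / (areal scale) = 200000 / 1.722 ≈ 116000 km².

116000 km²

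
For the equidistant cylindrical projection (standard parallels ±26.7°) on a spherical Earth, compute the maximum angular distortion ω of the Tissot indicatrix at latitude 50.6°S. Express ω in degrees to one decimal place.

19.5°

In the equirectangular projection with standard parallel φ₀ = 26.7° (x = Rλ cos φ₀, y = Rφ), meridians are true-scale (h = 1) and the parallel scale is k = cos φ₀ / cos φ.
At 50.6°: h = 1.000, k = 1.407; principal scales a = 1.407, b = 1.000.
sin(ω/2) = (a − b)/(a + b) = 0.4075/2.407 = 0.1693, so ω = 2 arcsin(0.1693) ≈ 19.5°.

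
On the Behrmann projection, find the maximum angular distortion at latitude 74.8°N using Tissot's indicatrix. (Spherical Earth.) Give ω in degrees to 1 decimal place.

Behrmann is a cylindrical equal-area projection with standard parallels at ±30°. A cylindrical equal-area projection with standard parallel φ₀ has meridian scale h = cos φ / cos φ₀ and parallel scale k = cos φ₀ / cos φ (so areas are preserved, h·k = 1).
At 74.8°: h = 0.3027, k = 3.303; principal scales a = 3.303, b = 0.3027.
sin(ω/2) = (a − b)/(a + b) = 3.000/3.606 = 0.8321, so ω = 2 arcsin(0.8321) ≈ 112.6°.

112.6°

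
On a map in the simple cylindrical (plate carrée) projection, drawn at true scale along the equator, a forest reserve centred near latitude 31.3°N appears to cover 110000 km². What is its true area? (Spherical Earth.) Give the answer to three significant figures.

In the plate carrée (x = Rλ, y = Rφ), meridians are true-scale (h = 1) and parallels are stretched by k = sec φ.
Areal scale = h·k = 1 × sec φ; at 31.3°, h = 1.000, k = 1.170, so h·k = 1.170.
True area = apparent / (areal scale) = 110000 / 1.170 ≈ 94000 km².

94000 km²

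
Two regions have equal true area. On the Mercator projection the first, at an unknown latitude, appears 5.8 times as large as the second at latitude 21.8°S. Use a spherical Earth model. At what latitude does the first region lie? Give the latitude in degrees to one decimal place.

On Mercator, (apparent₁)/(apparent₂) = sec²φ₁ / sec²φ₂ when true areas are equal.
cos²φ₂ / cos²φ₁ = 5.8  ⇒  cos φ₁ = cos 21.8° / √5.8 = 0.9285/2.408 = 0.3855.
φ₁ = arccos(0.3855) ≈ 67.3°.

67.3°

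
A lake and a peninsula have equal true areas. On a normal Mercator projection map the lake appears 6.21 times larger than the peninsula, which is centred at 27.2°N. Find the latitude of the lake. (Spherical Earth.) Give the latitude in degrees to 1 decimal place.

69.1°

On Mercator, (apparent₁)/(apparent₂) = sec²φ₁ / sec²φ₂ when true areas are equal.
cos²φ₂ / cos²φ₁ = 6.21  ⇒  cos φ₁ = cos 27.2° / √6.21 = 0.8894/2.492 = 0.3569.
φ₁ = arccos(0.3569) ≈ 69.1°.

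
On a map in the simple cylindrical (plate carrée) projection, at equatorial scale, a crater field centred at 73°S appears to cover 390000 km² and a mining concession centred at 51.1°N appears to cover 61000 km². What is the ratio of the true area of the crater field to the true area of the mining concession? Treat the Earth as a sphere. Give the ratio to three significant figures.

2.98

On the plate carrée, areal scale = h·k = 1 × sec φ, so true area = apparent × cos φ.
True area of crater field: 390000 × cos(73°) = 390000 × 0.2924 = 114000 km².
True area of mining concession: 61000 × cos(51.1°) = 61000 × 0.6280 = 38310 km².
Ratio = 114000 / 38310 ≈ 2.98.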